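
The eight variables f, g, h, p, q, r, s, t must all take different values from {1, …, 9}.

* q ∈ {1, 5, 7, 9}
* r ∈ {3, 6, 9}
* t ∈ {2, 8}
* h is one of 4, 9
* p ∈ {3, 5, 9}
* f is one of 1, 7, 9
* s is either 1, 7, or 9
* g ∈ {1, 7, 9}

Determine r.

6

f, g, s share exactly the 3 values {1, 7, 9}; by pigeonhole those values go to them, so strike 1, 7, 9 from h, p, q, r.
h must be 4 (only option left).
q must be 5 (only option left). Remove 5 from p.
p has just one choice, so p = 3. Eliminate 3 elsewhere: r.
So r = 6.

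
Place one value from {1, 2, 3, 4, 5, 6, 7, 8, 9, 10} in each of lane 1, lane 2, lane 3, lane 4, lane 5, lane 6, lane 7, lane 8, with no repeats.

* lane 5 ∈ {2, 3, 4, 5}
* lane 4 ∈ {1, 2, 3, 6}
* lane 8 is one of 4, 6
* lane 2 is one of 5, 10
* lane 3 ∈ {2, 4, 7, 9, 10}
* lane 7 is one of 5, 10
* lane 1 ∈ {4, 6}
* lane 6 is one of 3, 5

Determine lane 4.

1

lane 1 and lane 8 share exactly the 2 values {4, 6}; by pigeonhole those values go to them, so strike 4, 6 from lane 3, lane 4, lane 5.
lane 2 and lane 7 between them cover only {5, 10} — a naked pair. Remove those values from lane 3, lane 5, lane 6.
lane 6's domain is down to {3}, so lane 6 = 3. So lane 4, lane 5 can't be 3.
That leaves lane 5 = 2. Remove 2 from lane 3, lane 4.
So lane 4 = 1.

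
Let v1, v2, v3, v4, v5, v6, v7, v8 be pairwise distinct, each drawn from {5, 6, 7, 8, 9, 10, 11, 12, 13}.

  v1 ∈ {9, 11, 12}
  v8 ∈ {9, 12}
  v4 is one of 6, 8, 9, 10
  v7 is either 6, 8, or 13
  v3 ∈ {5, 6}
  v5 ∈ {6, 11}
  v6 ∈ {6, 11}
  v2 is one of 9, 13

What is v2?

The 8 variables together cover exactly {5, 6, 8, 9, 10, 11, 12, 13} — 8 values for 8 variables — and 5 appears only in v3's list, so v3 = 5.
The 7 still-open variables together cover exactly {6, 8, 9, 10, 11, 12, 13} — 7 values for 7 variables — and 10 appears only in v4's list, so v4 = 10.
Among the 6 still-open variables, 8 fits only v7 (and all 6 values in {6, 8, 9, 11, 12, 13} must be used), so v7 = 8.
The 5 still-open variables together cover exactly {6, 9, 11, 12, 13} — 5 values for 5 variables — and 13 appears only in v2's list, so v2 = 13.

13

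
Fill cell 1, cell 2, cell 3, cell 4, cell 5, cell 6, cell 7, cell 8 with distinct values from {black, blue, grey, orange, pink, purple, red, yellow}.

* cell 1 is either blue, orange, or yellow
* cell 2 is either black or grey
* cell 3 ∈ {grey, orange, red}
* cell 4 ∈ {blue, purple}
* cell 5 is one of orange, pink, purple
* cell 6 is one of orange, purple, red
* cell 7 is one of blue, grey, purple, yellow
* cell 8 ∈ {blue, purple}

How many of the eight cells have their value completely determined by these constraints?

Among the 8 variables, black fits only cell 2 (and all 8 values in {black, blue, grey, orange, pink, purple, red, yellow} must be used), so cell 2 = black.
The 7 still-open variables together cover exactly {blue, grey, orange, pink, purple, red, yellow} — 7 values for 7 variables — and pink appears only in cell 5's list, so cell 5 = pink.
cell 4 and cell 8 between them cover only {blue, purple} — a naked pair. Remove those values from cell 1, cell 6, cell 7.
Determined: cell 2=black, cell 5=pink. The other cells each still have more than one consistent value. That makes 2.

2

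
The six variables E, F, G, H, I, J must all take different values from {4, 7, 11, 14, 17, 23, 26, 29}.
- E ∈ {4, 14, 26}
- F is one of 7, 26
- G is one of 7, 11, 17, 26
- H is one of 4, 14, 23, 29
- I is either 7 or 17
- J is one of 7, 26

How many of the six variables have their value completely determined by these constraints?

2

F and J share exactly the 2 values {7, 26}; by pigeonhole those values go to them, so strike 7, 26 from E, G, I.
I has just one choice, so I = 17. Strike 17 from G.
G's domain is down to {11}, so G = 11.
Determined: G=11, I=17. The other variables each still have more than one consistent value. That makes 2.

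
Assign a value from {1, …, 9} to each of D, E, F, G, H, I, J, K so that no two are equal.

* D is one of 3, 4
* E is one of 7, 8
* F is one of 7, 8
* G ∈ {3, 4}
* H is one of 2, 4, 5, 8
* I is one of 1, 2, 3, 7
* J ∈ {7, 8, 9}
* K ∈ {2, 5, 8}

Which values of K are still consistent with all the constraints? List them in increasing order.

2, 5

The 8 variables together cover exactly {1, 2, 3, 4, 5, 7, 8, 9} — 8 values for 8 variables — and 1 appears only in I's list, so I = 1.
The 7 still-open variables draw from only 7 values {2, 3, 4, 5, 7, 8, 9}, so each is used; only J can be 9, hence J = 9.
D and G share exactly the 2 values {3, 4}; by pigeonhole those values go to them, so strike 3, 4 from H.
E and F between them cover only {7, 8} — a naked pair. Remove those values from H, K.
No further eliminations apply; K can still be any of 2, 5.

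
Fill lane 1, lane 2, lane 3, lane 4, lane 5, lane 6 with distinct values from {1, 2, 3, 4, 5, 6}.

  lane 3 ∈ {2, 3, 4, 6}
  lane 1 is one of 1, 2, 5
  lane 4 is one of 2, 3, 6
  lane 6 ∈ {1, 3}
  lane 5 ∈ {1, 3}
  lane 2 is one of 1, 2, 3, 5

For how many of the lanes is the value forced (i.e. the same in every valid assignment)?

2

The 6 variables together cover exactly {1, 2, 3, 4, 5, 6} — 6 values for 6 variables — and 4 appears only in lane 3's list, so lane 3 = 4.
Among the 5 still-open variables, 6 fits only lane 4 (and all 5 values in {1, 2, 3, 5, 6} must be used), so lane 4 = 6.
The 2 variables lane 5 and lane 6 are confined to {1, 3}, which locks those values in; drop them from lane 1, lane 2.
Determined: lane 3=4, lane 4=6. The other lanes each still have more than one consistent value. That makes 2.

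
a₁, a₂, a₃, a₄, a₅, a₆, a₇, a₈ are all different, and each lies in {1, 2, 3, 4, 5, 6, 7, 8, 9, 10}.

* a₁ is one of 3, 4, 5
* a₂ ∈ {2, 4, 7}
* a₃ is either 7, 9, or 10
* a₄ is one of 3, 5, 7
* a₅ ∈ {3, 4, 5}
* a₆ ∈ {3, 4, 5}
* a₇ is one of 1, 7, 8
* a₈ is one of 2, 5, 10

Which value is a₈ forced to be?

a₁, a₅, a₆ share exactly the 3 values {3, 4, 5}; by pigeonhole those values go to them, so strike 3, 4, 5 from a₂, a₄, a₈.
a₄ must be 7 (only option left). Remove 7 from a₂, a₃, a₇.
a₂'s domain is down to {2}, so a₂ = 2. Strike 2 from a₈.
So a₈ = 10.

10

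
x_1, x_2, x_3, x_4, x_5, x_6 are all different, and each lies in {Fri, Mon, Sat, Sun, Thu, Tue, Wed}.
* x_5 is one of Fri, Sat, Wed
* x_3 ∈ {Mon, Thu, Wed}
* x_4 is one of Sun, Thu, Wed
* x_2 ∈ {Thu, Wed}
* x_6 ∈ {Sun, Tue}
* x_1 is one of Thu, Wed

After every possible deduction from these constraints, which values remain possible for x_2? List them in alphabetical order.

x_1 and x_2 share exactly the 2 values {Thu, Wed}; by pigeonhole those values go to them, so strike Thu, Wed from x_3, x_4, x_5.
x_3 must be Mon (only option left).
x_4 has just one choice, so x_4 = Sun. Strike Sun from x_6.
x_6 must be Tue (only option left).
No further eliminations apply; x_2 can still be any of Thu, Wed.

Thu, Wed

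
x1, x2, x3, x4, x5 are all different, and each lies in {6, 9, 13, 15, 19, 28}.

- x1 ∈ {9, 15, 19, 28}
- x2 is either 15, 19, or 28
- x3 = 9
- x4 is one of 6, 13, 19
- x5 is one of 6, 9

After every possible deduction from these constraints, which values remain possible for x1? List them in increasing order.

15, 19, 28

x3 has just one choice, so x3 = 9. So x1, x5 can't be 9.
x5's domain is down to {6}, so x5 = 6. So x4 can't be 6.
No further eliminations apply; x1 can still be any of 15, 19, 28.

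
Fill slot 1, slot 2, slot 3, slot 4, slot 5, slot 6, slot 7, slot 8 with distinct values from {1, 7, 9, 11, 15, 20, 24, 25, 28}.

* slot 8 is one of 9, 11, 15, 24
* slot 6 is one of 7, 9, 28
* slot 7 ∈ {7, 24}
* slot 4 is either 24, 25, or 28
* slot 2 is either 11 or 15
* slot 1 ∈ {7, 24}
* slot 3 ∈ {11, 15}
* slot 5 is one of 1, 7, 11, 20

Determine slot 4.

25

slot 1 and slot 7 share exactly the 2 values {7, 24}; by pigeonhole those values go to them, so strike 7, 24 from slot 4, slot 5, slot 6, slot 8.
The 2 variables slot 2 and slot 3 are confined to {11, 15}, which locks those values in; drop them from slot 5, slot 8.
slot 8's domain is down to {9}, so slot 8 = 9. Remove 9 from slot 6.
slot 6 must be 28 (only option left). So slot 4 can't be 28.
So slot 4 = 25.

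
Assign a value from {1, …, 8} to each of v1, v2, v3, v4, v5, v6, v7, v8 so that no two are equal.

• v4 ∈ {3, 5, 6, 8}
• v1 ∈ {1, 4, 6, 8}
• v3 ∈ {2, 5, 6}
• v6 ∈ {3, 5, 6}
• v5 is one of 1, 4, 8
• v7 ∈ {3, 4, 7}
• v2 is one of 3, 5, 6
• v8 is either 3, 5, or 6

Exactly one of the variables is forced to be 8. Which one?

The 8 variables together cover exactly {1, 2, 3, 4, 5, 6, 7, 8} — 8 values for 8 variables — and 2 appears only in v3's list, so v3 = 2.
The 7 still-open variables together cover exactly {1, 3, 4, 5, 6, 7, 8} — 7 values for 7 variables — and 7 appears only in v7's list, so v7 = 7.
v2, v6, v8 between them cover only {3, 5, 6} — a naked triple. Remove those values from v1, v4.
So 8 goes to v4.

v4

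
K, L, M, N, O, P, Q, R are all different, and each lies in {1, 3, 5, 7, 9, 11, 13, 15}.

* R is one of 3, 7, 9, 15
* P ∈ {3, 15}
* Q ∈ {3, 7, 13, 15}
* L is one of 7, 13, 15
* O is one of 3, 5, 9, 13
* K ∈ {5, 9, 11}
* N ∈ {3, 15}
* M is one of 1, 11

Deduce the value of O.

5

The 8 variables together cover exactly {1, 3, 5, 7, 9, 11, 13, 15} — 8 values for 8 variables — and 1 appears only in M's list, so M = 1.
The 7 still-open variables draw from only 7 values {3, 5, 7, 9, 11, 13, 15}, so each is used; only K can be 11, hence K = 11.
The 6 still-open variables draw from only 6 values {3, 5, 7, 9, 13, 15}, so each is used; only O can be 5, hence O = 5.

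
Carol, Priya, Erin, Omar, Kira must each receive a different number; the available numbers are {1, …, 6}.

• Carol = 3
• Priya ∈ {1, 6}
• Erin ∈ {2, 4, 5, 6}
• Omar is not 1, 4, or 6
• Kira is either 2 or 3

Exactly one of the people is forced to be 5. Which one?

Omar

Carol's domain is down to {3}, so Carol = 3. Remove 3 from Omar, Kira.
That leaves Kira = 2. Strike 2 from Erin, Omar.
So 5 goes to Omar.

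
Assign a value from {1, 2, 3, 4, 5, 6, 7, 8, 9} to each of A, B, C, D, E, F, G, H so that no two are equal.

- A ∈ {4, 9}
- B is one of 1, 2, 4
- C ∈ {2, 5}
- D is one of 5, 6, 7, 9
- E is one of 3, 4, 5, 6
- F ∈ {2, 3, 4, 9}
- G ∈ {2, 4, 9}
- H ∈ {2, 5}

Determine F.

3

Among the 8 variables, 1 fits only B (and all 8 values in {1, 2, 3, 4, 5, 6, 7, 9} must be used), so B = 1.
Among the 7 still-open variables, 7 fits only D (and all 7 values in {2, 3, 4, 5, 6, 7, 9} must be used), so D = 7.
Among the 6 still-open variables, 6 fits only E (and all 6 values in {2, 3, 4, 5, 6, 9} must be used), so E = 6.
The 5 still-open variables together cover exactly {2, 3, 4, 5, 9} — 5 values for 5 variables — and 3 appears only in F's list, so F = 3.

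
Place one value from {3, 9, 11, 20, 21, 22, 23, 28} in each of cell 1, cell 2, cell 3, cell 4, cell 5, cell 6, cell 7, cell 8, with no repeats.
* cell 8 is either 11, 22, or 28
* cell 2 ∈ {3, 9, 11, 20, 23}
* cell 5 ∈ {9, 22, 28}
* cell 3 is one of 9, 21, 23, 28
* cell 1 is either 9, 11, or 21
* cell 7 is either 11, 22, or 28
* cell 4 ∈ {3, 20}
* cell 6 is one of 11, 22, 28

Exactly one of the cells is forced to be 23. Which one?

cell 6, cell 7, cell 8 share exactly the 3 values {11, 22, 28}; by pigeonhole those values go to them, so strike 11, 22, 28 from cell 1, cell 2, cell 3, cell 5.
That leaves cell 5 = 9. Eliminate 9 elsewhere: cell 1, cell 2, cell 3.
cell 1 has just one choice, so cell 1 = 21. So cell 3 can't be 21.
So 23 goes to cell 3.

cell 3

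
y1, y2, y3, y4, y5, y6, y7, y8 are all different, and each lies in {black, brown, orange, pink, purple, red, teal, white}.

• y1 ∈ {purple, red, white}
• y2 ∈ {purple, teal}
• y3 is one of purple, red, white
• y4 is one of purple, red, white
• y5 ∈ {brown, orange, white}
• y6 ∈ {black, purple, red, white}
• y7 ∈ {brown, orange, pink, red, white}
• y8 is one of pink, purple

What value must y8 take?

pink

The 8 variables together cover exactly {black, brown, orange, pink, purple, red, teal, white} — 8 values for 8 variables — and black appears only in y6's list, so y6 = black.
The 7 still-open variables draw from only 7 values {brown, orange, pink, purple, red, teal, white}, so each is used; only y2 can be teal, hence y2 = teal.
y1, y3, y4 between them cover only {purple, red, white} — a naked triple. Remove those values from y5, y7, y8.
So y8 = pink.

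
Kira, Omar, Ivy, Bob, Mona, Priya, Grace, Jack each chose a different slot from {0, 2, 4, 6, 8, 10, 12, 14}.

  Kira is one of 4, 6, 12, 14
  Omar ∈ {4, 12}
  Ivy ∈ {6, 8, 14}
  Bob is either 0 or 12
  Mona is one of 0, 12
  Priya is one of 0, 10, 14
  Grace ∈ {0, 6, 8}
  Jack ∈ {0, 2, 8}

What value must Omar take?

4

The 8 variables together cover exactly {0, 2, 4, 6, 8, 10, 12, 14} — 8 values for 8 variables — and 2 appears only in Jack's list, so Jack = 2.
Among the 7 still-open variables, 10 fits only Priya (and all 7 values in {0, 4, 6, 8, 10, 12, 14} must be used), so Priya = 10.
Bob and Mona share exactly the 2 values {0, 12}; by pigeonhole those values go to them, so strike 0, 12 from Kira, Omar, Grace.
So Omar = 4.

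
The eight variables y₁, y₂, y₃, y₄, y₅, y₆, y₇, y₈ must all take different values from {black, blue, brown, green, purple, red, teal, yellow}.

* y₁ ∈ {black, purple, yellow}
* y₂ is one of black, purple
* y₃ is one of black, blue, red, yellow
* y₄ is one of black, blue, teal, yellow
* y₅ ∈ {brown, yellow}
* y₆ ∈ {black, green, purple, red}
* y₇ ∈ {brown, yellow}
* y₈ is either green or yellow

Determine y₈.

green

Among the 8 variables, teal fits only y₄ (and all 8 values in {black, blue, brown, green, purple, red, teal, yellow} must be used), so y₄ = teal.
Among the 7 still-open variables, blue fits only y₃ (and all 7 values in {black, blue, brown, green, purple, red, yellow} must be used), so y₃ = blue.
The 6 still-open variables draw from only 6 values {black, brown, green, purple, red, yellow}, so each is used; only y₆ can be red, hence y₆ = red.
The 5 still-open variables draw from only 5 values {black, brown, green, purple, yellow}, so each is used; only y₈ can be green, hence y₈ = green.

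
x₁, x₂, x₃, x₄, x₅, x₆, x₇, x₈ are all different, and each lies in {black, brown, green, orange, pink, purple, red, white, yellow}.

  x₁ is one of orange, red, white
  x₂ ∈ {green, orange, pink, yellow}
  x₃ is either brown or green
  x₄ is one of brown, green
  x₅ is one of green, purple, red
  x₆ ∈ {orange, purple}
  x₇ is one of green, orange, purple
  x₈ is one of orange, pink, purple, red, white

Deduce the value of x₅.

Among the 8 variables, yellow fits only x₂ (and all 8 values in {brown, green, orange, pink, purple, red, white, yellow} must be used), so x₂ = yellow.
The 7 still-open variables draw from only 7 values {brown, green, orange, pink, purple, red, white}, so each is used; only x₈ can be pink, hence x₈ = pink.
The 6 still-open variables draw from only 6 values {brown, green, orange, purple, red, white}, so each is used; only x₁ can be white, hence x₁ = white.
The 5 still-open variables together cover exactly {brown, green, orange, purple, red} — 5 values for 5 variables — and red appears only in x₅'s list, so x₅ = red.

red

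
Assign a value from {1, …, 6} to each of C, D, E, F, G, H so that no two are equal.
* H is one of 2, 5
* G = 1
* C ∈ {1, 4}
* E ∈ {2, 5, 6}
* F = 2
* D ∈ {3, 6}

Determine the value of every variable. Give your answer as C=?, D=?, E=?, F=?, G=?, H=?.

F has just one choice, so F = 2. So E, H can't be 2.
G's domain is down to {1}, so G = 1. So C can't be 1.
That leaves H = 5. Eliminate 5 elsewhere: E.
C's domain is down to {4}, so C = 4.
That leaves E = 6. So D can't be 6.
D must be 3 (only option left).

C=4, D=3, E=6, F=2, G=1, H=5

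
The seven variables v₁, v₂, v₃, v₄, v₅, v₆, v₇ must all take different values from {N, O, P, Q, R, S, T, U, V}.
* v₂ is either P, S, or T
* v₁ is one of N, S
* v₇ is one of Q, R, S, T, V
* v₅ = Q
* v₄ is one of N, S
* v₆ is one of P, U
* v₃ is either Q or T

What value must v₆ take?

U

v₅ has just one choice, so v₅ = Q. Eliminate Q elsewhere: v₃, v₇.
v₃ must be T (only option left). Strike T from v₂, v₇.
v₁ and v₄ share exactly the 2 values {N, S}; by pigeonhole those values go to them, so strike N, S from v₂, v₇.
v₂'s domain is down to {P}, so v₂ = P. Eliminate P elsewhere: v₆.
So v₆ = U.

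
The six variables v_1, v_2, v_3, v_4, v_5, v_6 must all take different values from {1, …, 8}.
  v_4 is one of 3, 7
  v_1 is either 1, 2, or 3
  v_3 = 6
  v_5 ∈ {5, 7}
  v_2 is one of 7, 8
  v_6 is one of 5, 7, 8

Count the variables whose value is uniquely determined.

v_3 must be 6 (only option left).
The 3 variables v_2, v_5, v_6 are confined to {5, 7, 8}, which locks those values in; drop them from v_4.
v_4 has just one choice, so v_4 = 3. Remove 3 from v_1.
Determined: v_3=6, v_4=3. The other variables each still have more than one consistent value. That makes 2.

2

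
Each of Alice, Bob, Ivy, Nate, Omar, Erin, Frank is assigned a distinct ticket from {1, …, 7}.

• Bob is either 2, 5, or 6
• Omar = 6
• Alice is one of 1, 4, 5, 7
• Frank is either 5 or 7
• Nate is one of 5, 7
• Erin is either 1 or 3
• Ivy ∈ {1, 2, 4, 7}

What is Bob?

2

Omar must be 6 (only option left). Remove 6 from Bob.
Among the 6 still-open variables, 3 fits only Erin (and all 6 values in {1, 2, 3, 4, 5, 7} must be used), so Erin = 3.
Nate and Frank share exactly the 2 values {5, 7}; by pigeonhole those values go to them, so strike 5, 7 from Alice, Bob, Ivy.
So Bob = 2.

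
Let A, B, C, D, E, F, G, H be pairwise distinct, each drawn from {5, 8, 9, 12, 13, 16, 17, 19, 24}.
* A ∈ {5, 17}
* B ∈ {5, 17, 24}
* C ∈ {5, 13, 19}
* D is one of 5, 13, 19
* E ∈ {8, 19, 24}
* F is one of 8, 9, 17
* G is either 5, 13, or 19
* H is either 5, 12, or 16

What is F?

The 3 variables C, D, G are confined to {5, 13, 19}, which locks those values in; drop them from A, B, E, H.
A has just one choice, so A = 17. So B, F can't be 17.
B must be 24 (only option left). Strike 24 from E.
E has just one choice, so E = 8. So F can't be 8.
So F = 9.

9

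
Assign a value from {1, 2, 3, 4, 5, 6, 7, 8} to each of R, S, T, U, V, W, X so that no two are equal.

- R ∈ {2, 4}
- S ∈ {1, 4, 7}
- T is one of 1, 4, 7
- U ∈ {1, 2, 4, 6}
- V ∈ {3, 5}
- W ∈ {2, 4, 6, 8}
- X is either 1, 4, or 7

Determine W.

8

The 3 variables S, T, X are confined to {1, 4, 7}, which locks those values in; drop them from R, U, W.
That leaves R = 2. So U, W can't be 2.
U has just one choice, so U = 6. Remove 6 from W.
So W = 8.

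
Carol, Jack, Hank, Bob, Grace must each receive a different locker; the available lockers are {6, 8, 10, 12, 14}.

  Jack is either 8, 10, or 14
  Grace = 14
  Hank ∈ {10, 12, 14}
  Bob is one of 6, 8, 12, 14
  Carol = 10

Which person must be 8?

Jack

Carol must be 10 (only option left). Strike 10 from Jack, Hank.
Grace must be 14 (only option left). Eliminate 14 elsewhere: Jack, Hank, Bob.
So 8 goes to Jack.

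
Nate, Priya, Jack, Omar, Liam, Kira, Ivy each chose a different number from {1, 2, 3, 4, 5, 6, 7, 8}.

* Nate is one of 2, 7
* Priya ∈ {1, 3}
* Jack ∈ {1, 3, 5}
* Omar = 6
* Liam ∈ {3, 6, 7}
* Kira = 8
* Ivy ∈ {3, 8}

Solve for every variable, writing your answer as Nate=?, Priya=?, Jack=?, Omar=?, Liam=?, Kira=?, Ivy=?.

Nate=2, Priya=1, Jack=5, Omar=6, Liam=7, Kira=8, Ivy=3

Omar must be 6 (only option left). Strike 6 from Liam.
Kira's domain is down to {8}, so Kira = 8. Strike 8 from Ivy.
That leaves Ivy = 3. Strike 3 from Priya, Jack, Liam.
Priya must be 1 (only option left). Eliminate 1 elsewhere: Jack.
Jack must be 5 (only option left).
That leaves Liam = 7. Eliminate 7 elsewhere: Nate.
Nate must be 2 (only option left).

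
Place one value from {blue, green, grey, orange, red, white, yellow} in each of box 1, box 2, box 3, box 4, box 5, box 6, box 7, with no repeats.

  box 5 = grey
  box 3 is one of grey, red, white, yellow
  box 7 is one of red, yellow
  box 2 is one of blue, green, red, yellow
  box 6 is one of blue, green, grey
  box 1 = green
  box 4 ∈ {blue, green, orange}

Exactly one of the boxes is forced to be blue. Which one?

box 1 has just one choice, so box 1 = green. Eliminate green elsewhere: box 2, box 4, box 6.
box 5 has just one choice, so box 5 = grey. Strike grey from box 3, box 6.
So blue goes to box 6.

box 6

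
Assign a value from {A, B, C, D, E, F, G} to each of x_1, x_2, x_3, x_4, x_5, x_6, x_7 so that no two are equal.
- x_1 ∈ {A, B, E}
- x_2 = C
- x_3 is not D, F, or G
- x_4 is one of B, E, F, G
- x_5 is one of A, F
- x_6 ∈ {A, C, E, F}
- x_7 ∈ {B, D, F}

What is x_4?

x_2 has just one choice, so x_2 = C. Remove C from x_3, x_6.
The 6 still-open variables together cover exactly {A, B, D, E, F, G} — 6 values for 6 variables — and D appears only in x_7's list, so x_7 = D.
The 5 still-open variables draw from only 5 values {A, B, E, F, G}, so each is used; only x_4 can be G, hence x_4 = G.

G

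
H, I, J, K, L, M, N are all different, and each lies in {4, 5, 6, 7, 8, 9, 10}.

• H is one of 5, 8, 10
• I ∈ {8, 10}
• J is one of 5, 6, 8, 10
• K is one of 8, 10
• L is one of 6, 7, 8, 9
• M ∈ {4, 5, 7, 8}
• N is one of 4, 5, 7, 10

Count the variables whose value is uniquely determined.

The 7 variables together cover exactly {4, 5, 6, 7, 8, 9, 10} — 7 values for 7 variables — and 9 appears only in L's list, so L = 9.
Among the 6 still-open variables, 6 fits only J (and all 6 values in {4, 5, 6, 7, 8, 10} must be used), so J = 6.
The 2 variables I and K are confined to {8, 10}, which locks those values in; drop them from H, M, N.
H has just one choice, so H = 5. Remove 5 from M, N.
Determined: H=5, J=6, L=9. The other variables each still have more than one consistent value. That makes 3.

3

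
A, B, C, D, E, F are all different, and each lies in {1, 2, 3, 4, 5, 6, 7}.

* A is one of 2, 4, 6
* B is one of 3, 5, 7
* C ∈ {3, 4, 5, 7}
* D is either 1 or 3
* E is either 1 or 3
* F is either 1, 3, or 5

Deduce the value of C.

4

The 2 variables D and E are confined to {1, 3}, which locks those values in; drop them from B, C, F.
F's domain is down to {5}, so F = 5. Eliminate 5 elsewhere: B, C.
B must be 7 (only option left). Eliminate 7 elsewhere: C.
So C = 4.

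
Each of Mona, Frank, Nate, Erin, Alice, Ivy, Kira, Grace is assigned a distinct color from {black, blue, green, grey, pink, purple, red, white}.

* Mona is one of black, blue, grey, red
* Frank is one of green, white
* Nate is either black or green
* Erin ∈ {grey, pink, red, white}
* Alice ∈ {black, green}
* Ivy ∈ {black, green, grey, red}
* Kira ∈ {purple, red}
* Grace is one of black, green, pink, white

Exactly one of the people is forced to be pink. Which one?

The 8 variables together cover exactly {black, blue, green, grey, pink, purple, red, white} — 8 values for 8 variables — and blue appears only in Mona's list, so Mona = blue.
The 7 still-open variables draw from only 7 values {black, green, grey, pink, purple, red, white}, so each is used; only Kira can be purple, hence Kira = purple.
The 2 variables Nate and Alice are confined to {black, green}, which locks those values in; drop them from Frank, Ivy, Grace.
Frank has just one choice, so Frank = white. So Erin, Grace can't be white.
So pink goes to Grace.

Grace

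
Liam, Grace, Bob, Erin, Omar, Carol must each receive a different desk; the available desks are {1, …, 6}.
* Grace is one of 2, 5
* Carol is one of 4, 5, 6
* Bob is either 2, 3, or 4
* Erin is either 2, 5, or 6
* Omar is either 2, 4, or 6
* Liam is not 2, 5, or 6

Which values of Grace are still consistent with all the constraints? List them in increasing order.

2, 5

The 6 variables draw from only 6 values {1, 2, 3, 4, 5, 6}, so each is used; only Liam can be 1, hence Liam = 1.
Among the 5 still-open variables, 3 fits only Bob (and all 5 values in {2, 3, 4, 5, 6} must be used), so Bob = 3.
No further eliminations apply; Grace can still be any of 2, 5.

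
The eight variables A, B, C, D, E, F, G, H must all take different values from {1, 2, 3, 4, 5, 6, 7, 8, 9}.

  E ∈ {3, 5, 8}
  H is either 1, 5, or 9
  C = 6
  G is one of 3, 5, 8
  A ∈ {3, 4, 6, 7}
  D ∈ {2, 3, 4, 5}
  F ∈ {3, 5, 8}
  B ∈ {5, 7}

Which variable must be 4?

A

C's domain is down to {6}, so C = 6. Strike 6 from A.
The 3 variables E, F, G are confined to {3, 5, 8}, which locks those values in; drop them from A, B, D, H.
That leaves B = 7. Strike 7 from A.
So 4 goes to A.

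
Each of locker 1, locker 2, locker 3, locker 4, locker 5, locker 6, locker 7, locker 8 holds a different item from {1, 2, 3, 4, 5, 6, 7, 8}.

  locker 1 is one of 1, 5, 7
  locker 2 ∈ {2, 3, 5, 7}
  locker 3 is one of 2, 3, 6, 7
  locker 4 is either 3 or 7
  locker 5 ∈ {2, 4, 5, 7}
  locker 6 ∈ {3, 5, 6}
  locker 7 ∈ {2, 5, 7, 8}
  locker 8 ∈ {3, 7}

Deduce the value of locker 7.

8

The 8 variables together cover exactly {1, 2, 3, 4, 5, 6, 7, 8} — 8 values for 8 variables — and 1 appears only in locker 1's list, so locker 1 = 1.
The 7 still-open variables together cover exactly {2, 3, 4, 5, 6, 7, 8} — 7 values for 7 variables — and 4 appears only in locker 5's list, so locker 5 = 4.
Among the 6 still-open variables, 8 fits only locker 7 (and all 6 values in {2, 3, 5, 6, 7, 8} must be used), so locker 7 = 8.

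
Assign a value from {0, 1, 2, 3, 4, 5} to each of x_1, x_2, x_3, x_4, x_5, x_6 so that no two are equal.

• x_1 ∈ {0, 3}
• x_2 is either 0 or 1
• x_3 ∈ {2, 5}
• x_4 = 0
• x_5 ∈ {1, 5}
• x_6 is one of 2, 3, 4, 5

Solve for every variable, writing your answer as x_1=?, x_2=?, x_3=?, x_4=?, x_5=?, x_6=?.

x_1=3, x_2=1, x_3=2, x_4=0, x_5=5, x_6=4

x_4's domain is down to {0}, so x_4 = 0. Strike 0 from x_1, x_2.
x_1 must be 3 (only option left). Strike 3 from x_6.
x_2 must be 1 (only option left). Strike 1 from x_5.
That leaves x_5 = 5. Remove 5 from x_3, x_6.
That leaves x_3 = 2. Strike 2 from x_6.
x_6 has just one choice, so x_6 = 4.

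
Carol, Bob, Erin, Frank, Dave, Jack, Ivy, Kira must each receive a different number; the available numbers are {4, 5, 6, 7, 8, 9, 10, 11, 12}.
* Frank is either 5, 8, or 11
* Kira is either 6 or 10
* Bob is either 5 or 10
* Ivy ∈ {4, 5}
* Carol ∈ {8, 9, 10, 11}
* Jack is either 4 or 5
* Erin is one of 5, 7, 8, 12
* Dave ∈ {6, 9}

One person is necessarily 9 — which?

Dave

Jack and Ivy share exactly the 2 values {4, 5}; by pigeonhole those values go to them, so strike 4, 5 from Bob, Erin, Frank.
Bob's domain is down to {10}, so Bob = 10. Remove 10 from Carol, Kira.
Kira has just one choice, so Kira = 6. So Dave can't be 6.
So 9 goes to Dave.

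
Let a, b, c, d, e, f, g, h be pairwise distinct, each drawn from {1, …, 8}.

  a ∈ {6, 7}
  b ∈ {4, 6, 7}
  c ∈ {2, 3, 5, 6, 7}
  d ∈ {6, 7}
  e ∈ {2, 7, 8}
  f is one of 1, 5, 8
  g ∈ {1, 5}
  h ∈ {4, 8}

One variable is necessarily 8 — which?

h

The 8 variables together cover exactly {1, 2, 3, 4, 5, 6, 7, 8} — 8 values for 8 variables — and 3 appears only in c's list, so c = 3.
The 7 still-open variables together cover exactly {1, 2, 4, 5, 6, 7, 8} — 7 values for 7 variables — and 2 appears only in e's list, so e = 2.
a and d share exactly the 2 values {6, 7}; by pigeonhole those values go to them, so strike 6, 7 from b.
b has just one choice, so b = 4. So h can't be 4.
So 8 goes to h.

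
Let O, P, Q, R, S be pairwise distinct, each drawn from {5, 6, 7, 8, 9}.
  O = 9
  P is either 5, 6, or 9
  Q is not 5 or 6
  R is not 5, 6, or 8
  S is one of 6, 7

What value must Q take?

8

O has just one choice, so O = 9. So P, Q, R can't be 9.
R has just one choice, so R = 7. Remove 7 from Q, S.
So Q = 8.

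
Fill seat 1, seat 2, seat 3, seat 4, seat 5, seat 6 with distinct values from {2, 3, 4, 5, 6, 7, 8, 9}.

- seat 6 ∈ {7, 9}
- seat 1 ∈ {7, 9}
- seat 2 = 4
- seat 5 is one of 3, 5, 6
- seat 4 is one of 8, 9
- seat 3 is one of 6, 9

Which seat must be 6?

seat 3

seat 2 must be 4 (only option left).
The 2 variables seat 1 and seat 6 are confined to {7, 9}, which locks those values in; drop them from seat 3, seat 4.
So 6 goes to seat 3.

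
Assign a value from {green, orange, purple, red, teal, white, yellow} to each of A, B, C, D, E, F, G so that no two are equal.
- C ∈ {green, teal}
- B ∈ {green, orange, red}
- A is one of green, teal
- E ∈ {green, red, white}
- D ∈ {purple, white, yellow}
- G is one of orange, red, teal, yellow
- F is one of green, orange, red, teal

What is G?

The 7 variables draw from only 7 values {green, orange, purple, red, teal, white, yellow}, so each is used; only D can be purple, hence D = purple.
The 6 still-open variables together cover exactly {green, orange, red, teal, white, yellow} — 6 values for 6 variables — and white appears only in E's list, so E = white.
The 5 still-open variables draw from only 5 values {green, orange, red, teal, yellow}, so each is used; only G can be yellow, hence G = yellow.

yellow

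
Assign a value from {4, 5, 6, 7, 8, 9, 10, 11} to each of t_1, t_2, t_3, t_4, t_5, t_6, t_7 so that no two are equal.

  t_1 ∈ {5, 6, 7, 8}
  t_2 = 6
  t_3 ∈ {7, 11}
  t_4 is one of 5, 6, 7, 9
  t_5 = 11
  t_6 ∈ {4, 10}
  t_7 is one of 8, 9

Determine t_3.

t_2's domain is down to {6}, so t_2 = 6. Strike 6 from t_1, t_4.
t_5's domain is down to {11}, so t_5 = 11. So t_3 can't be 11.
So t_3 = 7.

7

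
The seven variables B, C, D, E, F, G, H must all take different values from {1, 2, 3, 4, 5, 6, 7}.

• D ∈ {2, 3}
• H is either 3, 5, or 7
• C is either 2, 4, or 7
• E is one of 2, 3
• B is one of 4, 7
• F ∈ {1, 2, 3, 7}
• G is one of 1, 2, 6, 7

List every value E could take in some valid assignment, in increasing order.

The 7 variables together cover exactly {1, 2, 3, 4, 5, 6, 7} — 7 values for 7 variables — and 5 appears only in H's list, so H = 5.
The 6 still-open variables draw from only 6 values {1, 2, 3, 4, 6, 7}, so each is used; only G can be 6, hence G = 6.
The 5 still-open variables draw from only 5 values {1, 2, 3, 4, 7}, so each is used; only F can be 1, hence F = 1.
D and E share exactly the 2 values {2, 3}; by pigeonhole those values go to them, so strike 2, 3 from C.
No further eliminations apply; E can still be any of 2, 3.

2, 3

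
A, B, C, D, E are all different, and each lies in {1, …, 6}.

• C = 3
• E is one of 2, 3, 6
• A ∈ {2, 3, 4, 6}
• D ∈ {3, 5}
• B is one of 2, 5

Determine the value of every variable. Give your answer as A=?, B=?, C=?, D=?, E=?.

A=4, B=2, C=3, D=5, E=6

C must be 3 (only option left). Eliminate 3 elsewhere: A, D, E.
That leaves D = 5. Remove 5 from B.
B has just one choice, so B = 2. Remove 2 from A, E.
E has just one choice, so E = 6. Remove 6 from A.
A's domain is down to {4}, so A = 4.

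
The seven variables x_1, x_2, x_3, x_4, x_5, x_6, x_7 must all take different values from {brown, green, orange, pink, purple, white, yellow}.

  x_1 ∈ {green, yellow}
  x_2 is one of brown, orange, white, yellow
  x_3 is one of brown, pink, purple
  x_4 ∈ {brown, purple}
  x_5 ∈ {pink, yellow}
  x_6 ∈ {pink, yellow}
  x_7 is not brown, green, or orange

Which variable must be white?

The 7 variables together cover exactly {brown, green, orange, pink, purple, white, yellow} — 7 values for 7 variables — and green appears only in x_1's list, so x_1 = green.
The 6 still-open variables draw from only 6 values {brown, orange, pink, purple, white, yellow}, so each is used; only x_2 can be orange, hence x_2 = orange.
Among the 5 still-open variables, white fits only x_7 (and all 5 values in {brown, pink, purple, white, yellow} must be used), so x_7 = white.

x_7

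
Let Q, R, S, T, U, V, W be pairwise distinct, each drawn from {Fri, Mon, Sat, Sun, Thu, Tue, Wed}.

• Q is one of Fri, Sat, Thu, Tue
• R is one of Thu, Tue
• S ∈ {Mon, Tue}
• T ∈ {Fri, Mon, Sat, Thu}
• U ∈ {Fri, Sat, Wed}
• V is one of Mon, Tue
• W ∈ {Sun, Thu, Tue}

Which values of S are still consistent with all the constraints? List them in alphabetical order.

Mon, Tue

The 7 variables draw from only 7 values {Fri, Mon, Sat, Sun, Thu, Tue, Wed}, so each is used; only W can be Sun, hence W = Sun.
Among the 6 still-open variables, Wed fits only U (and all 6 values in {Fri, Mon, Sat, Thu, Tue, Wed} must be used), so U = Wed.
The 2 variables S and V are confined to {Mon, Tue}, which locks those values in; drop them from Q, R, T.
R has just one choice, so R = Thu. Eliminate Thu elsewhere: Q, T.
No further eliminations apply; S can still be any of Mon, Tue.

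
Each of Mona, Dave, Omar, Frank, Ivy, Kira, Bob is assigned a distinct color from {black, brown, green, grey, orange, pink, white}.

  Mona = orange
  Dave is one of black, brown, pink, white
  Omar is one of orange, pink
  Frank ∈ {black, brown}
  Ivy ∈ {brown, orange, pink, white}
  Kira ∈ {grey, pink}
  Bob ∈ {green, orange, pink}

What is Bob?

Mona's domain is down to {orange}, so Mona = orange. Eliminate orange elsewhere: Omar, Ivy, Bob.
Omar must be pink (only option left). Strike pink from Dave, Ivy, Kira, Bob.
So Bob = green.

green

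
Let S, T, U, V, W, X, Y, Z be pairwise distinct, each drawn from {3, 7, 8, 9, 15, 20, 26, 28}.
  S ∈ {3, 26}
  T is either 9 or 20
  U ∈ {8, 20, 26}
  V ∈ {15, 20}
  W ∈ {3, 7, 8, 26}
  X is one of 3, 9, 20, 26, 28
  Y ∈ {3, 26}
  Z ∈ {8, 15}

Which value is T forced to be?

9

The 8 variables together cover exactly {3, 7, 8, 9, 15, 20, 26, 28} — 8 values for 8 variables — and 7 appears only in W's list, so W = 7.
The 7 still-open variables together cover exactly {3, 8, 9, 15, 20, 26, 28} — 7 values for 7 variables — and 28 appears only in X's list, so X = 28.
Among the 6 still-open variables, 9 fits only T (and all 6 values in {3, 8, 9, 15, 20, 26} must be used), so T = 9.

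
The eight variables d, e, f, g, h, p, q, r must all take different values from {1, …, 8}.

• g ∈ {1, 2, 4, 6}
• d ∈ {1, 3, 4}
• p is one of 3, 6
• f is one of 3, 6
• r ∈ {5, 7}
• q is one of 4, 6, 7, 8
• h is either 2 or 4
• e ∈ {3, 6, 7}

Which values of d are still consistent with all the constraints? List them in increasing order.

The 8 variables together cover exactly {1, 2, 3, 4, 5, 6, 7, 8} — 8 values for 8 variables — and 5 appears only in r's list, so r = 5.
The 7 still-open variables draw from only 7 values {1, 2, 3, 4, 6, 7, 8}, so each is used; only q can be 8, hence q = 8.
Among the 6 still-open variables, 7 fits only e (and all 6 values in {1, 2, 3, 4, 6, 7} must be used), so e = 7.
The 2 variables f and p are confined to {3, 6}, which locks those values in; drop them from d, g.
No further eliminations apply; d can still be any of 1, 4.

1, 4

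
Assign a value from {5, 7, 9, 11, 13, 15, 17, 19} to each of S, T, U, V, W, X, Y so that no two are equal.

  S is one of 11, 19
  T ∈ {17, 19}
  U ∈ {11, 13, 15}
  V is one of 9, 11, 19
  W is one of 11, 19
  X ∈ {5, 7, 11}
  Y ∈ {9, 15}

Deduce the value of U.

13

S and W between them cover only {11, 19} — a naked pair. Remove those values from T, U, V, X.
T's domain is down to {17}, so T = 17.
V's domain is down to {9}, so V = 9. Eliminate 9 elsewhere: Y.
That leaves Y = 15. Remove 15 from U.
So U = 13.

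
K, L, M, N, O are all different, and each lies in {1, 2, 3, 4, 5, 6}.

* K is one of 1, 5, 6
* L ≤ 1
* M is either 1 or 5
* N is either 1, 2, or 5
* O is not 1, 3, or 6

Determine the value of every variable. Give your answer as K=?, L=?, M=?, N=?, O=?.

K=6, L=1, M=5, N=2, O=4

L must be 1 (only option left). Eliminate 1 elsewhere: K, M, N.
That leaves M = 5. Remove 5 from K, N, O.
That leaves N = 2. Strike 2 from O.
O has just one choice, so O = 4.
K's domain is down to {6}, so K = 6.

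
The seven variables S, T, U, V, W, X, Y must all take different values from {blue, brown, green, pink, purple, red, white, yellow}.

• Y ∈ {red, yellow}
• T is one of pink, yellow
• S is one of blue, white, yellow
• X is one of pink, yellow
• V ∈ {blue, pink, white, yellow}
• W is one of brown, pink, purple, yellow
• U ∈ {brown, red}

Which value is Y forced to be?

The 7 variables together cover exactly {blue, brown, pink, purple, red, white, yellow} — 7 values for 7 variables — and purple appears only in W's list, so W = purple.
Among the 6 still-open variables, brown fits only U (and all 6 values in {blue, brown, pink, red, white, yellow} must be used), so U = brown.
Among the 5 still-open variables, red fits only Y (and all 5 values in {blue, pink, red, white, yellow} must be used), so Y = red.

red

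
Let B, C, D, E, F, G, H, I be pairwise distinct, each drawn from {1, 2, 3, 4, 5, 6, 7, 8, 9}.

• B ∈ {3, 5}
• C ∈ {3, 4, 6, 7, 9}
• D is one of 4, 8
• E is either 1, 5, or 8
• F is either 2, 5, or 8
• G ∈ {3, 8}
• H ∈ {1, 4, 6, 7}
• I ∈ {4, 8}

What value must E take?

1

The 2 variables D and I are confined to {4, 8}, which locks those values in; drop them from C, E, F, G, H.
That leaves G = 3. So B, C can't be 3.
That leaves B = 5. So E, F can't be 5.
So E = 1.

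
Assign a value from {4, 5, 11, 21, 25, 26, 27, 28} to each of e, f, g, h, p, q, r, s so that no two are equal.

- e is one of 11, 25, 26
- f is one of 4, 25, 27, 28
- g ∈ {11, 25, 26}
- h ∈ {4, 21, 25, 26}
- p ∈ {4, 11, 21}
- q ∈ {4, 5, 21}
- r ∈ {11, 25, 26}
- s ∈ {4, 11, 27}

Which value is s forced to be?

The 8 variables draw from only 8 values {4, 5, 11, 21, 25, 26, 27, 28}, so each is used; only q can be 5, hence q = 5.
The 7 still-open variables together cover exactly {4, 11, 21, 25, 26, 27, 28} — 7 values for 7 variables — and 28 appears only in f's list, so f = 28.
Among the 6 still-open variables, 27 fits only s (and all 6 values in {4, 11, 21, 25, 26, 27} must be used), so s = 27.

27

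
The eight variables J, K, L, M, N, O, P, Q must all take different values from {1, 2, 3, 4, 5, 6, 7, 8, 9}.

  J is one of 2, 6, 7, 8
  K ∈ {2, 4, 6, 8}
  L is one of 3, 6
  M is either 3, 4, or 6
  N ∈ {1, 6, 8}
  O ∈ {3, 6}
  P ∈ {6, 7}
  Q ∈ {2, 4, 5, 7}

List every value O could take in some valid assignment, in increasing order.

The 8 variables together cover exactly {1, 2, 3, 4, 5, 6, 7, 8} — 8 values for 8 variables — and 1 appears only in N's list, so N = 1.
Among the 7 still-open variables, 5 fits only Q (and all 7 values in {2, 3, 4, 5, 6, 7, 8} must be used), so Q = 5.
L and O share exactly the 2 values {3, 6}; by pigeonhole those values go to them, so strike 3, 6 from J, K, M, P.
M has just one choice, so M = 4. Remove 4 from K.
P has just one choice, so P = 7. Eliminate 7 elsewhere: J.
No further eliminations apply; O can still be any of 3, 6.

3, 6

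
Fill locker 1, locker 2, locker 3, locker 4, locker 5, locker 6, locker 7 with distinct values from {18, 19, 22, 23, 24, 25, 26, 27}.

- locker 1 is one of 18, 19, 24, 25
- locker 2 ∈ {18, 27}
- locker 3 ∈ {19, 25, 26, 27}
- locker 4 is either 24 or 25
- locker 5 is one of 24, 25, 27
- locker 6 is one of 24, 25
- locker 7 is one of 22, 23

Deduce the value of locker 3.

26

locker 4 and locker 6 share exactly the 2 values {24, 25}; by pigeonhole those values go to them, so strike 24, 25 from locker 1, locker 3, locker 5.
locker 5's domain is down to {27}, so locker 5 = 27. Strike 27 from locker 2, locker 3.
locker 2's domain is down to {18}, so locker 2 = 18. So locker 1 can't be 18.
locker 1 must be 19 (only option left). Remove 19 from locker 3.
So locker 3 = 26.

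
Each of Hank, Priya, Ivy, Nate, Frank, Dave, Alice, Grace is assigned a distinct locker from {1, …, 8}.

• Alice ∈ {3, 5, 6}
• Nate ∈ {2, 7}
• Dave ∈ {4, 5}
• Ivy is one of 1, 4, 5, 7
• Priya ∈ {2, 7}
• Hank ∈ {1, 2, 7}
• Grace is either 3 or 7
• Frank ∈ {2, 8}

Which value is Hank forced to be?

The 8 variables draw from only 8 values {1, 2, 3, 4, 5, 6, 7, 8}, so each is used; only Alice can be 6, hence Alice = 6.
The 7 still-open variables draw from only 7 values {1, 2, 3, 4, 5, 7, 8}, so each is used; only Grace can be 3, hence Grace = 3.
The 6 still-open variables together cover exactly {1, 2, 4, 5, 7, 8} — 6 values for 6 variables — and 8 appears only in Frank's list, so Frank = 8.
The 2 variables Priya and Nate are confined to {2, 7}, which locks those values in; drop them from Hank, Ivy.
So Hank = 1.

1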